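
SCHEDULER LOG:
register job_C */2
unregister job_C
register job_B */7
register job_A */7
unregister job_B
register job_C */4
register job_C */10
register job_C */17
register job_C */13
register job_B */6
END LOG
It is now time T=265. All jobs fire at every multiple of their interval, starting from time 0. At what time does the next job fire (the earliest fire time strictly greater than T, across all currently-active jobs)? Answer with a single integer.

Answer: 266

Derivation:
Op 1: register job_C */2 -> active={job_C:*/2}
Op 2: unregister job_C -> active={}
Op 3: register job_B */7 -> active={job_B:*/7}
Op 4: register job_A */7 -> active={job_A:*/7, job_B:*/7}
Op 5: unregister job_B -> active={job_A:*/7}
Op 6: register job_C */4 -> active={job_A:*/7, job_C:*/4}
Op 7: register job_C */10 -> active={job_A:*/7, job_C:*/10}
Op 8: register job_C */17 -> active={job_A:*/7, job_C:*/17}
Op 9: register job_C */13 -> active={job_A:*/7, job_C:*/13}
Op 10: register job_B */6 -> active={job_A:*/7, job_B:*/6, job_C:*/13}
  job_A: interval 7, next fire after T=265 is 266
  job_B: interval 6, next fire after T=265 is 270
  job_C: interval 13, next fire after T=265 is 273
Earliest fire time = 266 (job job_A)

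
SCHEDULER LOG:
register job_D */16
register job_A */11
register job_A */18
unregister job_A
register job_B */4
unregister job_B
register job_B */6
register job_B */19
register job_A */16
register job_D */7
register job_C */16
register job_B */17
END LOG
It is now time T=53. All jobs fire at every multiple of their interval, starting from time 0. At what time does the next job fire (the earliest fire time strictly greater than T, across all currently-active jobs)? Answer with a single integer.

Op 1: register job_D */16 -> active={job_D:*/16}
Op 2: register job_A */11 -> active={job_A:*/11, job_D:*/16}
Op 3: register job_A */18 -> active={job_A:*/18, job_D:*/16}
Op 4: unregister job_A -> active={job_D:*/16}
Op 5: register job_B */4 -> active={job_B:*/4, job_D:*/16}
Op 6: unregister job_B -> active={job_D:*/16}
Op 7: register job_B */6 -> active={job_B:*/6, job_D:*/16}
Op 8: register job_B */19 -> active={job_B:*/19, job_D:*/16}
Op 9: register job_A */16 -> active={job_A:*/16, job_B:*/19, job_D:*/16}
Op 10: register job_D */7 -> active={job_A:*/16, job_B:*/19, job_D:*/7}
Op 11: register job_C */16 -> active={job_A:*/16, job_B:*/19, job_C:*/16, job_D:*/7}
Op 12: register job_B */17 -> active={job_A:*/16, job_B:*/17, job_C:*/16, job_D:*/7}
  job_A: interval 16, next fire after T=53 is 64
  job_B: interval 17, next fire after T=53 is 68
  job_C: interval 16, next fire after T=53 is 64
  job_D: interval 7, next fire after T=53 is 56
Earliest fire time = 56 (job job_D)

Answer: 56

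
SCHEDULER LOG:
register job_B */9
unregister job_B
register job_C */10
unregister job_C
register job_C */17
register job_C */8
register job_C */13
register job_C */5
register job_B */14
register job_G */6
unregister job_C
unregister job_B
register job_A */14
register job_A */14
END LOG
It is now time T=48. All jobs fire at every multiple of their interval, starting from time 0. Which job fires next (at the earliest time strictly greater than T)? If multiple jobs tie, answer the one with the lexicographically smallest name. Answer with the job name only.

Answer: job_G

Derivation:
Op 1: register job_B */9 -> active={job_B:*/9}
Op 2: unregister job_B -> active={}
Op 3: register job_C */10 -> active={job_C:*/10}
Op 4: unregister job_C -> active={}
Op 5: register job_C */17 -> active={job_C:*/17}
Op 6: register job_C */8 -> active={job_C:*/8}
Op 7: register job_C */13 -> active={job_C:*/13}
Op 8: register job_C */5 -> active={job_C:*/5}
Op 9: register job_B */14 -> active={job_B:*/14, job_C:*/5}
Op 10: register job_G */6 -> active={job_B:*/14, job_C:*/5, job_G:*/6}
Op 11: unregister job_C -> active={job_B:*/14, job_G:*/6}
Op 12: unregister job_B -> active={job_G:*/6}
Op 13: register job_A */14 -> active={job_A:*/14, job_G:*/6}
Op 14: register job_A */14 -> active={job_A:*/14, job_G:*/6}
  job_A: interval 14, next fire after T=48 is 56
  job_G: interval 6, next fire after T=48 is 54
Earliest = 54, winner (lex tiebreak) = job_G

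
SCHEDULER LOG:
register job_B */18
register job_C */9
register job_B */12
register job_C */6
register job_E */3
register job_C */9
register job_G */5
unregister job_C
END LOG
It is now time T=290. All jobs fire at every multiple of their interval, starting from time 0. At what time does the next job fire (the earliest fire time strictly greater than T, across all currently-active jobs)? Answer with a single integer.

Answer: 291

Derivation:
Op 1: register job_B */18 -> active={job_B:*/18}
Op 2: register job_C */9 -> active={job_B:*/18, job_C:*/9}
Op 3: register job_B */12 -> active={job_B:*/12, job_C:*/9}
Op 4: register job_C */6 -> active={job_B:*/12, job_C:*/6}
Op 5: register job_E */3 -> active={job_B:*/12, job_C:*/6, job_E:*/3}
Op 6: register job_C */9 -> active={job_B:*/12, job_C:*/9, job_E:*/3}
Op 7: register job_G */5 -> active={job_B:*/12, job_C:*/9, job_E:*/3, job_G:*/5}
Op 8: unregister job_C -> active={job_B:*/12, job_E:*/3, job_G:*/5}
  job_B: interval 12, next fire after T=290 is 300
  job_E: interval 3, next fire after T=290 is 291
  job_G: interval 5, next fire after T=290 is 295
Earliest fire time = 291 (job job_E)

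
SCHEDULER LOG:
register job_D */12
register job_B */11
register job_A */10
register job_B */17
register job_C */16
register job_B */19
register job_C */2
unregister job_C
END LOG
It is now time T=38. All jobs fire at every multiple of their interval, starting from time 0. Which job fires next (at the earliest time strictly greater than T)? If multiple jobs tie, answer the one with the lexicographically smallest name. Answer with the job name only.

Answer: job_A

Derivation:
Op 1: register job_D */12 -> active={job_D:*/12}
Op 2: register job_B */11 -> active={job_B:*/11, job_D:*/12}
Op 3: register job_A */10 -> active={job_A:*/10, job_B:*/11, job_D:*/12}
Op 4: register job_B */17 -> active={job_A:*/10, job_B:*/17, job_D:*/12}
Op 5: register job_C */16 -> active={job_A:*/10, job_B:*/17, job_C:*/16, job_D:*/12}
Op 6: register job_B */19 -> active={job_A:*/10, job_B:*/19, job_C:*/16, job_D:*/12}
Op 7: register job_C */2 -> active={job_A:*/10, job_B:*/19, job_C:*/2, job_D:*/12}
Op 8: unregister job_C -> active={job_A:*/10, job_B:*/19, job_D:*/12}
  job_A: interval 10, next fire after T=38 is 40
  job_B: interval 19, next fire after T=38 is 57
  job_D: interval 12, next fire after T=38 is 48
Earliest = 40, winner (lex tiebreak) = job_A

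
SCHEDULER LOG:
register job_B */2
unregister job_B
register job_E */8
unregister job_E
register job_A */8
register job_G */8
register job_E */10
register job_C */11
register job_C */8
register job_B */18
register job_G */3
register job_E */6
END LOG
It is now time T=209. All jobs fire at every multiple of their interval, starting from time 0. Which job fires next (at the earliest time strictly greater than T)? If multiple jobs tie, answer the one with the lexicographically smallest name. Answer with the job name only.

Op 1: register job_B */2 -> active={job_B:*/2}
Op 2: unregister job_B -> active={}
Op 3: register job_E */8 -> active={job_E:*/8}
Op 4: unregister job_E -> active={}
Op 5: register job_A */8 -> active={job_A:*/8}
Op 6: register job_G */8 -> active={job_A:*/8, job_G:*/8}
Op 7: register job_E */10 -> active={job_A:*/8, job_E:*/10, job_G:*/8}
Op 8: register job_C */11 -> active={job_A:*/8, job_C:*/11, job_E:*/10, job_G:*/8}
Op 9: register job_C */8 -> active={job_A:*/8, job_C:*/8, job_E:*/10, job_G:*/8}
Op 10: register job_B */18 -> active={job_A:*/8, job_B:*/18, job_C:*/8, job_E:*/10, job_G:*/8}
Op 11: register job_G */3 -> active={job_A:*/8, job_B:*/18, job_C:*/8, job_E:*/10, job_G:*/3}
Op 12: register job_E */6 -> active={job_A:*/8, job_B:*/18, job_C:*/8, job_E:*/6, job_G:*/3}
  job_A: interval 8, next fire after T=209 is 216
  job_B: interval 18, next fire after T=209 is 216
  job_C: interval 8, next fire after T=209 is 216
  job_E: interval 6, next fire after T=209 is 210
  job_G: interval 3, next fire after T=209 is 210
Earliest = 210, winner (lex tiebreak) = job_E

Answer: job_E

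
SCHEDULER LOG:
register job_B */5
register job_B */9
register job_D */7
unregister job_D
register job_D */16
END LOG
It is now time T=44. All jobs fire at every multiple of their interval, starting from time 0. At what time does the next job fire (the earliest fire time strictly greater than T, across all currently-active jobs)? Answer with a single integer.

Answer: 45

Derivation:
Op 1: register job_B */5 -> active={job_B:*/5}
Op 2: register job_B */9 -> active={job_B:*/9}
Op 3: register job_D */7 -> active={job_B:*/9, job_D:*/7}
Op 4: unregister job_D -> active={job_B:*/9}
Op 5: register job_D */16 -> active={job_B:*/9, job_D:*/16}
  job_B: interval 9, next fire after T=44 is 45
  job_D: interval 16, next fire after T=44 is 48
Earliest fire time = 45 (job job_B)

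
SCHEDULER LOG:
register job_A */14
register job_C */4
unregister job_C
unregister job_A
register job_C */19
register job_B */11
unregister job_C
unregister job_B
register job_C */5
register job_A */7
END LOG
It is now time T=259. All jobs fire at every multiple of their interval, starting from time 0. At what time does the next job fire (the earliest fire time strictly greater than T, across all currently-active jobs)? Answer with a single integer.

Op 1: register job_A */14 -> active={job_A:*/14}
Op 2: register job_C */4 -> active={job_A:*/14, job_C:*/4}
Op 3: unregister job_C -> active={job_A:*/14}
Op 4: unregister job_A -> active={}
Op 5: register job_C */19 -> active={job_C:*/19}
Op 6: register job_B */11 -> active={job_B:*/11, job_C:*/19}
Op 7: unregister job_C -> active={job_B:*/11}
Op 8: unregister job_B -> active={}
Op 9: register job_C */5 -> active={job_C:*/5}
Op 10: register job_A */7 -> active={job_A:*/7, job_C:*/5}
  job_A: interval 7, next fire after T=259 is 266
  job_C: interval 5, next fire after T=259 is 260
Earliest fire time = 260 (job job_C)

Answer: 260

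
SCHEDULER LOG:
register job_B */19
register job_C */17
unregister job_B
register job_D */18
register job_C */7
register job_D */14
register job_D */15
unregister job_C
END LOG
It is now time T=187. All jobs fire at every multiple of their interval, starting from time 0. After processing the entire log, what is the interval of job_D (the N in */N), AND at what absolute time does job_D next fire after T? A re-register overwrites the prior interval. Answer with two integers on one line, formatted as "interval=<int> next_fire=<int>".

Op 1: register job_B */19 -> active={job_B:*/19}
Op 2: register job_C */17 -> active={job_B:*/19, job_C:*/17}
Op 3: unregister job_B -> active={job_C:*/17}
Op 4: register job_D */18 -> active={job_C:*/17, job_D:*/18}
Op 5: register job_C */7 -> active={job_C:*/7, job_D:*/18}
Op 6: register job_D */14 -> active={job_C:*/7, job_D:*/14}
Op 7: register job_D */15 -> active={job_C:*/7, job_D:*/15}
Op 8: unregister job_C -> active={job_D:*/15}
Final interval of job_D = 15
Next fire of job_D after T=187: (187//15+1)*15 = 195

Answer: interval=15 next_fire=195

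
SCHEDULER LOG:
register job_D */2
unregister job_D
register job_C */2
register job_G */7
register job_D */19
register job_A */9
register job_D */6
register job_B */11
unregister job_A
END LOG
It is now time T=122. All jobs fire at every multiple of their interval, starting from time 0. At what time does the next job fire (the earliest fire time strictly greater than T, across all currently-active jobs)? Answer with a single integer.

Op 1: register job_D */2 -> active={job_D:*/2}
Op 2: unregister job_D -> active={}
Op 3: register job_C */2 -> active={job_C:*/2}
Op 4: register job_G */7 -> active={job_C:*/2, job_G:*/7}
Op 5: register job_D */19 -> active={job_C:*/2, job_D:*/19, job_G:*/7}
Op 6: register job_A */9 -> active={job_A:*/9, job_C:*/2, job_D:*/19, job_G:*/7}
Op 7: register job_D */6 -> active={job_A:*/9, job_C:*/2, job_D:*/6, job_G:*/7}
Op 8: register job_B */11 -> active={job_A:*/9, job_B:*/11, job_C:*/2, job_D:*/6, job_G:*/7}
Op 9: unregister job_A -> active={job_B:*/11, job_C:*/2, job_D:*/6, job_G:*/7}
  job_B: interval 11, next fire after T=122 is 132
  job_C: interval 2, next fire after T=122 is 124
  job_D: interval 6, next fire after T=122 is 126
  job_G: interval 7, next fire after T=122 is 126
Earliest fire time = 124 (job job_C)

Answer: 124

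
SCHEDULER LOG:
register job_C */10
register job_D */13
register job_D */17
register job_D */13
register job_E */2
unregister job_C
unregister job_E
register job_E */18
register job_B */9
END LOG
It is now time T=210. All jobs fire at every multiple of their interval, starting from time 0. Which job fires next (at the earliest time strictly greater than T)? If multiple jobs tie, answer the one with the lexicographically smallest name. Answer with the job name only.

Answer: job_B

Derivation:
Op 1: register job_C */10 -> active={job_C:*/10}
Op 2: register job_D */13 -> active={job_C:*/10, job_D:*/13}
Op 3: register job_D */17 -> active={job_C:*/10, job_D:*/17}
Op 4: register job_D */13 -> active={job_C:*/10, job_D:*/13}
Op 5: register job_E */2 -> active={job_C:*/10, job_D:*/13, job_E:*/2}
Op 6: unregister job_C -> active={job_D:*/13, job_E:*/2}
Op 7: unregister job_E -> active={job_D:*/13}
Op 8: register job_E */18 -> active={job_D:*/13, job_E:*/18}
Op 9: register job_B */9 -> active={job_B:*/9, job_D:*/13, job_E:*/18}
  job_B: interval 9, next fire after T=210 is 216
  job_D: interval 13, next fire after T=210 is 221
  job_E: interval 18, next fire after T=210 is 216
Earliest = 216, winner (lex tiebreak) = job_B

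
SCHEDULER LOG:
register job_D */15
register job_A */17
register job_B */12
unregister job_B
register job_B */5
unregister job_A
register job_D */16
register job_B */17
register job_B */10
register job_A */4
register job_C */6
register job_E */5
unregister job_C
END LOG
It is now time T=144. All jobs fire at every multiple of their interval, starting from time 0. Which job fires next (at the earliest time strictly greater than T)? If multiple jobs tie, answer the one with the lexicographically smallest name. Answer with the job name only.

Answer: job_E

Derivation:
Op 1: register job_D */15 -> active={job_D:*/15}
Op 2: register job_A */17 -> active={job_A:*/17, job_D:*/15}
Op 3: register job_B */12 -> active={job_A:*/17, job_B:*/12, job_D:*/15}
Op 4: unregister job_B -> active={job_A:*/17, job_D:*/15}
Op 5: register job_B */5 -> active={job_A:*/17, job_B:*/5, job_D:*/15}
Op 6: unregister job_A -> active={job_B:*/5, job_D:*/15}
Op 7: register job_D */16 -> active={job_B:*/5, job_D:*/16}
Op 8: register job_B */17 -> active={job_B:*/17, job_D:*/16}
Op 9: register job_B */10 -> active={job_B:*/10, job_D:*/16}
Op 10: register job_A */4 -> active={job_A:*/4, job_B:*/10, job_D:*/16}
Op 11: register job_C */6 -> active={job_A:*/4, job_B:*/10, job_C:*/6, job_D:*/16}
Op 12: register job_E */5 -> active={job_A:*/4, job_B:*/10, job_C:*/6, job_D:*/16, job_E:*/5}
Op 13: unregister job_C -> active={job_A:*/4, job_B:*/10, job_D:*/16, job_E:*/5}
  job_A: interval 4, next fire after T=144 is 148
  job_B: interval 10, next fire after T=144 is 150
  job_D: interval 16, next fire after T=144 is 160
  job_E: interval 5, next fire after T=144 is 145
Earliest = 145, winner (lex tiebreak) = job_E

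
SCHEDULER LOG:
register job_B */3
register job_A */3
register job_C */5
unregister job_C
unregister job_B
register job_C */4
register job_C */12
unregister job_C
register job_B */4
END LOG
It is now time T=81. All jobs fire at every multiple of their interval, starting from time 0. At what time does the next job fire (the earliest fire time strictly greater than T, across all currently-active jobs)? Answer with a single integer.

Op 1: register job_B */3 -> active={job_B:*/3}
Op 2: register job_A */3 -> active={job_A:*/3, job_B:*/3}
Op 3: register job_C */5 -> active={job_A:*/3, job_B:*/3, job_C:*/5}
Op 4: unregister job_C -> active={job_A:*/3, job_B:*/3}
Op 5: unregister job_B -> active={job_A:*/3}
Op 6: register job_C */4 -> active={job_A:*/3, job_C:*/4}
Op 7: register job_C */12 -> active={job_A:*/3, job_C:*/12}
Op 8: unregister job_C -> active={job_A:*/3}
Op 9: register job_B */4 -> active={job_A:*/3, job_B:*/4}
  job_A: interval 3, next fire after T=81 is 84
  job_B: interval 4, next fire after T=81 is 84
Earliest fire time = 84 (job job_A)

Answer: 84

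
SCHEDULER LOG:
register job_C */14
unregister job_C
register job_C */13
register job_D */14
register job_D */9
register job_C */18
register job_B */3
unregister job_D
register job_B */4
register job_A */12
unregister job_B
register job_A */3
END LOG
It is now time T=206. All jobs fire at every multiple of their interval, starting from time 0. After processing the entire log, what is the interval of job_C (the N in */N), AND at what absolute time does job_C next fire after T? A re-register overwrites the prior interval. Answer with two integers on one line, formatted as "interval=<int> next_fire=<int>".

Answer: interval=18 next_fire=216

Derivation:
Op 1: register job_C */14 -> active={job_C:*/14}
Op 2: unregister job_C -> active={}
Op 3: register job_C */13 -> active={job_C:*/13}
Op 4: register job_D */14 -> active={job_C:*/13, job_D:*/14}
Op 5: register job_D */9 -> active={job_C:*/13, job_D:*/9}
Op 6: register job_C */18 -> active={job_C:*/18, job_D:*/9}
Op 7: register job_B */3 -> active={job_B:*/3, job_C:*/18, job_D:*/9}
Op 8: unregister job_D -> active={job_B:*/3, job_C:*/18}
Op 9: register job_B */4 -> active={job_B:*/4, job_C:*/18}
Op 10: register job_A */12 -> active={job_A:*/12, job_B:*/4, job_C:*/18}
Op 11: unregister job_B -> active={job_A:*/12, job_C:*/18}
Op 12: register job_A */3 -> active={job_A:*/3, job_C:*/18}
Final interval of job_C = 18
Next fire of job_C after T=206: (206//18+1)*18 = 216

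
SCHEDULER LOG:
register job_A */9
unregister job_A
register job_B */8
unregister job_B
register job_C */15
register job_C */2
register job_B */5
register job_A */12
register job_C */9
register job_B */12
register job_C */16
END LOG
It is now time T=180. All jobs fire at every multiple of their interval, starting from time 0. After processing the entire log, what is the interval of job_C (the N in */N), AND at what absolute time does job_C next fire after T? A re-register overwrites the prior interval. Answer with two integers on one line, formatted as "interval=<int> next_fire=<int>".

Answer: interval=16 next_fire=192

Derivation:
Op 1: register job_A */9 -> active={job_A:*/9}
Op 2: unregister job_A -> active={}
Op 3: register job_B */8 -> active={job_B:*/8}
Op 4: unregister job_B -> active={}
Op 5: register job_C */15 -> active={job_C:*/15}
Op 6: register job_C */2 -> active={job_C:*/2}
Op 7: register job_B */5 -> active={job_B:*/5, job_C:*/2}
Op 8: register job_A */12 -> active={job_A:*/12, job_B:*/5, job_C:*/2}
Op 9: register job_C */9 -> active={job_A:*/12, job_B:*/5, job_C:*/9}
Op 10: register job_B */12 -> active={job_A:*/12, job_B:*/12, job_C:*/9}
Op 11: register job_C */16 -> active={job_A:*/12, job_B:*/12, job_C:*/16}
Final interval of job_C = 16
Next fire of job_C after T=180: (180//16+1)*16 = 192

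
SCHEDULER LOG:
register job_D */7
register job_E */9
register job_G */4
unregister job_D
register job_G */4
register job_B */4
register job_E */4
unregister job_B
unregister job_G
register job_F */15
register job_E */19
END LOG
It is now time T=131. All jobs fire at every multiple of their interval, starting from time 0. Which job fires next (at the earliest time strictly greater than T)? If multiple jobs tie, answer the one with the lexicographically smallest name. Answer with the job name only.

Op 1: register job_D */7 -> active={job_D:*/7}
Op 2: register job_E */9 -> active={job_D:*/7, job_E:*/9}
Op 3: register job_G */4 -> active={job_D:*/7, job_E:*/9, job_G:*/4}
Op 4: unregister job_D -> active={job_E:*/9, job_G:*/4}
Op 5: register job_G */4 -> active={job_E:*/9, job_G:*/4}
Op 6: register job_B */4 -> active={job_B:*/4, job_E:*/9, job_G:*/4}
Op 7: register job_E */4 -> active={job_B:*/4, job_E:*/4, job_G:*/4}
Op 8: unregister job_B -> active={job_E:*/4, job_G:*/4}
Op 9: unregister job_G -> active={job_E:*/4}
Op 10: register job_F */15 -> active={job_E:*/4, job_F:*/15}
Op 11: register job_E */19 -> active={job_E:*/19, job_F:*/15}
  job_E: interval 19, next fire after T=131 is 133
  job_F: interval 15, next fire after T=131 is 135
Earliest = 133, winner (lex tiebreak) = job_E

Answer: job_E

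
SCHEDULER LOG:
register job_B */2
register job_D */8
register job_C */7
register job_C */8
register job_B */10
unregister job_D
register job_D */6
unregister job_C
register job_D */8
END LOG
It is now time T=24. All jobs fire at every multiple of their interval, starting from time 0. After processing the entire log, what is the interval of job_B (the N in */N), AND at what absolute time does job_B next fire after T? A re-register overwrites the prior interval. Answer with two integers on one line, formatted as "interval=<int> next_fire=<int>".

Answer: interval=10 next_fire=30

Derivation:
Op 1: register job_B */2 -> active={job_B:*/2}
Op 2: register job_D */8 -> active={job_B:*/2, job_D:*/8}
Op 3: register job_C */7 -> active={job_B:*/2, job_C:*/7, job_D:*/8}
Op 4: register job_C */8 -> active={job_B:*/2, job_C:*/8, job_D:*/8}
Op 5: register job_B */10 -> active={job_B:*/10, job_C:*/8, job_D:*/8}
Op 6: unregister job_D -> active={job_B:*/10, job_C:*/8}
Op 7: register job_D */6 -> active={job_B:*/10, job_C:*/8, job_D:*/6}
Op 8: unregister job_C -> active={job_B:*/10, job_D:*/6}
Op 9: register job_D */8 -> active={job_B:*/10, job_D:*/8}
Final interval of job_B = 10
Next fire of job_B after T=24: (24//10+1)*10 = 30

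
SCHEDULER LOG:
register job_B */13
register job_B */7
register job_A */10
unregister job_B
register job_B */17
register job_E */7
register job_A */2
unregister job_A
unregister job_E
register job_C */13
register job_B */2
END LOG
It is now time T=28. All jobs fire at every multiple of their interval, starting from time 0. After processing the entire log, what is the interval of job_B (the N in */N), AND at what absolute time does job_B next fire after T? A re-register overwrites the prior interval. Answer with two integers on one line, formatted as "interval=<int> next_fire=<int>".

Answer: interval=2 next_fire=30

Derivation:
Op 1: register job_B */13 -> active={job_B:*/13}
Op 2: register job_B */7 -> active={job_B:*/7}
Op 3: register job_A */10 -> active={job_A:*/10, job_B:*/7}
Op 4: unregister job_B -> active={job_A:*/10}
Op 5: register job_B */17 -> active={job_A:*/10, job_B:*/17}
Op 6: register job_E */7 -> active={job_A:*/10, job_B:*/17, job_E:*/7}
Op 7: register job_A */2 -> active={job_A:*/2, job_B:*/17, job_E:*/7}
Op 8: unregister job_A -> active={job_B:*/17, job_E:*/7}
Op 9: unregister job_E -> active={job_B:*/17}
Op 10: register job_C */13 -> active={job_B:*/17, job_C:*/13}
Op 11: register job_B */2 -> active={job_B:*/2, job_C:*/13}
Final interval of job_B = 2
Next fire of job_B after T=28: (28//2+1)*2 = 30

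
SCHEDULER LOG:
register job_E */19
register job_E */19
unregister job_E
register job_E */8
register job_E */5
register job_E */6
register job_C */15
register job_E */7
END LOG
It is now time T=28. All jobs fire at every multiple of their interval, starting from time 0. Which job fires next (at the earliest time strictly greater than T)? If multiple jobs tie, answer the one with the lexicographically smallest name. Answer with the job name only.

Answer: job_C

Derivation:
Op 1: register job_E */19 -> active={job_E:*/19}
Op 2: register job_E */19 -> active={job_E:*/19}
Op 3: unregister job_E -> active={}
Op 4: register job_E */8 -> active={job_E:*/8}
Op 5: register job_E */5 -> active={job_E:*/5}
Op 6: register job_E */6 -> active={job_E:*/6}
Op 7: register job_C */15 -> active={job_C:*/15, job_E:*/6}
Op 8: register job_E */7 -> active={job_C:*/15, job_E:*/7}
  job_C: interval 15, next fire after T=28 is 30
  job_E: interval 7, next fire after T=28 is 35
Earliest = 30, winner (lex tiebreak) = job_C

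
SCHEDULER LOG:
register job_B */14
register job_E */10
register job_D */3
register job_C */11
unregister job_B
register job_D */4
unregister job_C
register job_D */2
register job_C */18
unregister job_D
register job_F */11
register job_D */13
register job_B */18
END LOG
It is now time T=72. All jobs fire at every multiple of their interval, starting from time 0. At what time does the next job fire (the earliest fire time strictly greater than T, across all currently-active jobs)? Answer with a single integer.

Op 1: register job_B */14 -> active={job_B:*/14}
Op 2: register job_E */10 -> active={job_B:*/14, job_E:*/10}
Op 3: register job_D */3 -> active={job_B:*/14, job_D:*/3, job_E:*/10}
Op 4: register job_C */11 -> active={job_B:*/14, job_C:*/11, job_D:*/3, job_E:*/10}
Op 5: unregister job_B -> active={job_C:*/11, job_D:*/3, job_E:*/10}
Op 6: register job_D */4 -> active={job_C:*/11, job_D:*/4, job_E:*/10}
Op 7: unregister job_C -> active={job_D:*/4, job_E:*/10}
Op 8: register job_D */2 -> active={job_D:*/2, job_E:*/10}
Op 9: register job_C */18 -> active={job_C:*/18, job_D:*/2, job_E:*/10}
Op 10: unregister job_D -> active={job_C:*/18, job_E:*/10}
Op 11: register job_F */11 -> active={job_C:*/18, job_E:*/10, job_F:*/11}
Op 12: register job_D */13 -> active={job_C:*/18, job_D:*/13, job_E:*/10, job_F:*/11}
Op 13: register job_B */18 -> active={job_B:*/18, job_C:*/18, job_D:*/13, job_E:*/10, job_F:*/11}
  job_B: interval 18, next fire after T=72 is 90
  job_C: interval 18, next fire after T=72 is 90
  job_D: interval 13, next fire after T=72 is 78
  job_E: interval 10, next fire after T=72 is 80
  job_F: interval 11, next fire after T=72 is 77
Earliest fire time = 77 (job job_F)

Answer: 77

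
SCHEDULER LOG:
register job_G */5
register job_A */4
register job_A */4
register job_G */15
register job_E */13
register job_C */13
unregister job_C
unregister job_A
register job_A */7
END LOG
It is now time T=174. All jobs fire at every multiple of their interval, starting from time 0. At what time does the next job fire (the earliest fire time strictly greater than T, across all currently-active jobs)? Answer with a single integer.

Op 1: register job_G */5 -> active={job_G:*/5}
Op 2: register job_A */4 -> active={job_A:*/4, job_G:*/5}
Op 3: register job_A */4 -> active={job_A:*/4, job_G:*/5}
Op 4: register job_G */15 -> active={job_A:*/4, job_G:*/15}
Op 5: register job_E */13 -> active={job_A:*/4, job_E:*/13, job_G:*/15}
Op 6: register job_C */13 -> active={job_A:*/4, job_C:*/13, job_E:*/13, job_G:*/15}
Op 7: unregister job_C -> active={job_A:*/4, job_E:*/13, job_G:*/15}
Op 8: unregister job_A -> active={job_E:*/13, job_G:*/15}
Op 9: register job_A */7 -> active={job_A:*/7, job_E:*/13, job_G:*/15}
  job_A: interval 7, next fire after T=174 is 175
  job_E: interval 13, next fire after T=174 is 182
  job_G: interval 15, next fire after T=174 is 180
Earliest fire time = 175 (job job_A)

Answer: 175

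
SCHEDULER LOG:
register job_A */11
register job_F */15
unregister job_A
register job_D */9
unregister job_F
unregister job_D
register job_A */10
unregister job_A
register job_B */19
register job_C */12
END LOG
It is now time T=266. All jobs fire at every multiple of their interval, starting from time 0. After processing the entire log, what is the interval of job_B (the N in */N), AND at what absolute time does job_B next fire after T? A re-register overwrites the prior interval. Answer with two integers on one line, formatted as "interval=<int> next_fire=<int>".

Answer: interval=19 next_fire=285

Derivation:
Op 1: register job_A */11 -> active={job_A:*/11}
Op 2: register job_F */15 -> active={job_A:*/11, job_F:*/15}
Op 3: unregister job_A -> active={job_F:*/15}
Op 4: register job_D */9 -> active={job_D:*/9, job_F:*/15}
Op 5: unregister job_F -> active={job_D:*/9}
Op 6: unregister job_D -> active={}
Op 7: register job_A */10 -> active={job_A:*/10}
Op 8: unregister job_A -> active={}
Op 9: register job_B */19 -> active={job_B:*/19}
Op 10: register job_C */12 -> active={job_B:*/19, job_C:*/12}
Final interval of job_B = 19
Next fire of job_B after T=266: (266//19+1)*19 = 285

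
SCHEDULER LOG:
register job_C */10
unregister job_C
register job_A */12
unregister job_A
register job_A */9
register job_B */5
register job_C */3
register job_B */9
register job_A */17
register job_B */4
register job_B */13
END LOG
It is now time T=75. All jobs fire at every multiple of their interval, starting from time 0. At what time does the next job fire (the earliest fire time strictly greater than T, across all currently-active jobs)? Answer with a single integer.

Answer: 78

Derivation:
Op 1: register job_C */10 -> active={job_C:*/10}
Op 2: unregister job_C -> active={}
Op 3: register job_A */12 -> active={job_A:*/12}
Op 4: unregister job_A -> active={}
Op 5: register job_A */9 -> active={job_A:*/9}
Op 6: register job_B */5 -> active={job_A:*/9, job_B:*/5}
Op 7: register job_C */3 -> active={job_A:*/9, job_B:*/5, job_C:*/3}
Op 8: register job_B */9 -> active={job_A:*/9, job_B:*/9, job_C:*/3}
Op 9: register job_A */17 -> active={job_A:*/17, job_B:*/9, job_C:*/3}
Op 10: register job_B */4 -> active={job_A:*/17, job_B:*/4, job_C:*/3}
Op 11: register job_B */13 -> active={job_A:*/17, job_B:*/13, job_C:*/3}
  job_A: interval 17, next fire after T=75 is 85
  job_B: interval 13, next fire after T=75 is 78
  job_C: interval 3, next fire after T=75 is 78
Earliest fire time = 78 (job job_B)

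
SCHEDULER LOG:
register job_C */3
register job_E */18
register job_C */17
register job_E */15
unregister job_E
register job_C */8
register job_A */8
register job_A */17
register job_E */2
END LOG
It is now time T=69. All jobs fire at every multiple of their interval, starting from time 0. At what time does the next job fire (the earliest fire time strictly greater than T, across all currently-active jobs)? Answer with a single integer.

Op 1: register job_C */3 -> active={job_C:*/3}
Op 2: register job_E */18 -> active={job_C:*/3, job_E:*/18}
Op 3: register job_C */17 -> active={job_C:*/17, job_E:*/18}
Op 4: register job_E */15 -> active={job_C:*/17, job_E:*/15}
Op 5: unregister job_E -> active={job_C:*/17}
Op 6: register job_C */8 -> active={job_C:*/8}
Op 7: register job_A */8 -> active={job_A:*/8, job_C:*/8}
Op 8: register job_A */17 -> active={job_A:*/17, job_C:*/8}
Op 9: register job_E */2 -> active={job_A:*/17, job_C:*/8, job_E:*/2}
  job_A: interval 17, next fire after T=69 is 85
  job_C: interval 8, next fire after T=69 is 72
  job_E: interval 2, next fire after T=69 is 70
Earliest fire time = 70 (job job_E)

Answer: 70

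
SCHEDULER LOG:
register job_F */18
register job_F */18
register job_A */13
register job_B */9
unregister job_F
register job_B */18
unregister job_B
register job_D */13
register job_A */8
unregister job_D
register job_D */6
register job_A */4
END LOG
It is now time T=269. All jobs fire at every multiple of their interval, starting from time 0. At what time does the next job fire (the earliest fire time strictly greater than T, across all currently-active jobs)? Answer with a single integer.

Answer: 270

Derivation:
Op 1: register job_F */18 -> active={job_F:*/18}
Op 2: register job_F */18 -> active={job_F:*/18}
Op 3: register job_A */13 -> active={job_A:*/13, job_F:*/18}
Op 4: register job_B */9 -> active={job_A:*/13, job_B:*/9, job_F:*/18}
Op 5: unregister job_F -> active={job_A:*/13, job_B:*/9}
Op 6: register job_B */18 -> active={job_A:*/13, job_B:*/18}
Op 7: unregister job_B -> active={job_A:*/13}
Op 8: register job_D */13 -> active={job_A:*/13, job_D:*/13}
Op 9: register job_A */8 -> active={job_A:*/8, job_D:*/13}
Op 10: unregister job_D -> active={job_A:*/8}
Op 11: register job_D */6 -> active={job_A:*/8, job_D:*/6}
Op 12: register job_A */4 -> active={job_A:*/4, job_D:*/6}
  job_A: interval 4, next fire after T=269 is 272
  job_D: interval 6, next fire after T=269 is 270
Earliest fire time = 270 (job job_D)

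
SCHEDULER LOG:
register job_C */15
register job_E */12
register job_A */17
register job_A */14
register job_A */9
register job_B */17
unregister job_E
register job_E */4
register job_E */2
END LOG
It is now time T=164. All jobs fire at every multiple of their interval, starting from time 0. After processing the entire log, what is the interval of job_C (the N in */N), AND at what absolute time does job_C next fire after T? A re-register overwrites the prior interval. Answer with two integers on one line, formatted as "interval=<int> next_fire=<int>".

Op 1: register job_C */15 -> active={job_C:*/15}
Op 2: register job_E */12 -> active={job_C:*/15, job_E:*/12}
Op 3: register job_A */17 -> active={job_A:*/17, job_C:*/15, job_E:*/12}
Op 4: register job_A */14 -> active={job_A:*/14, job_C:*/15, job_E:*/12}
Op 5: register job_A */9 -> active={job_A:*/9, job_C:*/15, job_E:*/12}
Op 6: register job_B */17 -> active={job_A:*/9, job_B:*/17, job_C:*/15, job_E:*/12}
Op 7: unregister job_E -> active={job_A:*/9, job_B:*/17, job_C:*/15}
Op 8: register job_E */4 -> active={job_A:*/9, job_B:*/17, job_C:*/15, job_E:*/4}
Op 9: register job_E */2 -> active={job_A:*/9, job_B:*/17, job_C:*/15, job_E:*/2}
Final interval of job_C = 15
Next fire of job_C after T=164: (164//15+1)*15 = 165

Answer: interval=15 next_fire=165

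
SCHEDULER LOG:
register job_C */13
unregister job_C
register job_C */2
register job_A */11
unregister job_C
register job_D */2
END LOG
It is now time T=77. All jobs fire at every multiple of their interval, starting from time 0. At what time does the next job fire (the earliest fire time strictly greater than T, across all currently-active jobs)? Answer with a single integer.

Op 1: register job_C */13 -> active={job_C:*/13}
Op 2: unregister job_C -> active={}
Op 3: register job_C */2 -> active={job_C:*/2}
Op 4: register job_A */11 -> active={job_A:*/11, job_C:*/2}
Op 5: unregister job_C -> active={job_A:*/11}
Op 6: register job_D */2 -> active={job_A:*/11, job_D:*/2}
  job_A: interval 11, next fire after T=77 is 88
  job_D: interval 2, next fire after T=77 is 78
Earliest fire time = 78 (job job_D)

Answer: 78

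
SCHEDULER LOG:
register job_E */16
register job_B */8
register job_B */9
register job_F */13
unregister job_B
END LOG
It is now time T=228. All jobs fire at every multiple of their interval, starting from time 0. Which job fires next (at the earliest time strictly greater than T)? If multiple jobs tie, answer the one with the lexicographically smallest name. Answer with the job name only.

Answer: job_F

Derivation:
Op 1: register job_E */16 -> active={job_E:*/16}
Op 2: register job_B */8 -> active={job_B:*/8, job_E:*/16}
Op 3: register job_B */9 -> active={job_B:*/9, job_E:*/16}
Op 4: register job_F */13 -> active={job_B:*/9, job_E:*/16, job_F:*/13}
Op 5: unregister job_B -> active={job_E:*/16, job_F:*/13}
  job_E: interval 16, next fire after T=228 is 240
  job_F: interval 13, next fire after T=228 is 234
Earliest = 234, winner (lex tiebreak) = job_F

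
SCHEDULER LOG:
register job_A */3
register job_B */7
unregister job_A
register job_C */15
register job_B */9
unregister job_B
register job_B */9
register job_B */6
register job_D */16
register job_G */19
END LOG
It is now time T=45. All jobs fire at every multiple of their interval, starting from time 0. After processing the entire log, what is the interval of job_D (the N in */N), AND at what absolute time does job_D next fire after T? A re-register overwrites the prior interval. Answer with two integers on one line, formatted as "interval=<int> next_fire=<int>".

Op 1: register job_A */3 -> active={job_A:*/3}
Op 2: register job_B */7 -> active={job_A:*/3, job_B:*/7}
Op 3: unregister job_A -> active={job_B:*/7}
Op 4: register job_C */15 -> active={job_B:*/7, job_C:*/15}
Op 5: register job_B */9 -> active={job_B:*/9, job_C:*/15}
Op 6: unregister job_B -> active={job_C:*/15}
Op 7: register job_B */9 -> active={job_B:*/9, job_C:*/15}
Op 8: register job_B */6 -> active={job_B:*/6, job_C:*/15}
Op 9: register job_D */16 -> active={job_B:*/6, job_C:*/15, job_D:*/16}
Op 10: register job_G */19 -> active={job_B:*/6, job_C:*/15, job_D:*/16, job_G:*/19}
Final interval of job_D = 16
Next fire of job_D after T=45: (45//16+1)*16 = 48

Answer: interval=16 next_fire=48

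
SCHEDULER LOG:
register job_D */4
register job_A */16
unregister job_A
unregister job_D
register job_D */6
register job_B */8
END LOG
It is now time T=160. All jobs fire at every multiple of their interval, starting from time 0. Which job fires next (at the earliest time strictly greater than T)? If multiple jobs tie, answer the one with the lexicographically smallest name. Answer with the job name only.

Answer: job_D

Derivation:
Op 1: register job_D */4 -> active={job_D:*/4}
Op 2: register job_A */16 -> active={job_A:*/16, job_D:*/4}
Op 3: unregister job_A -> active={job_D:*/4}
Op 4: unregister job_D -> active={}
Op 5: register job_D */6 -> active={job_D:*/6}
Op 6: register job_B */8 -> active={job_B:*/8, job_D:*/6}
  job_B: interval 8, next fire after T=160 is 168
  job_D: interval 6, next fire after T=160 is 162
Earliest = 162, winner (lex tiebreak) = job_D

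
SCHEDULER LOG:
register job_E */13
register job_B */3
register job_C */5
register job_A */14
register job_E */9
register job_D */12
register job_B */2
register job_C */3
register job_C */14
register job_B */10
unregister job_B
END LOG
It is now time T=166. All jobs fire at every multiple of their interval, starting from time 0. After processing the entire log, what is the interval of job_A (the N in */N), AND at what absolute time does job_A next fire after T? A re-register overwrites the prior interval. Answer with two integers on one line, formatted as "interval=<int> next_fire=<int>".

Op 1: register job_E */13 -> active={job_E:*/13}
Op 2: register job_B */3 -> active={job_B:*/3, job_E:*/13}
Op 3: register job_C */5 -> active={job_B:*/3, job_C:*/5, job_E:*/13}
Op 4: register job_A */14 -> active={job_A:*/14, job_B:*/3, job_C:*/5, job_E:*/13}
Op 5: register job_E */9 -> active={job_A:*/14, job_B:*/3, job_C:*/5, job_E:*/9}
Op 6: register job_D */12 -> active={job_A:*/14, job_B:*/3, job_C:*/5, job_D:*/12, job_E:*/9}
Op 7: register job_B */2 -> active={job_A:*/14, job_B:*/2, job_C:*/5, job_D:*/12, job_E:*/9}
Op 8: register job_C */3 -> active={job_A:*/14, job_B:*/2, job_C:*/3, job_D:*/12, job_E:*/9}
Op 9: register job_C */14 -> active={job_A:*/14, job_B:*/2, job_C:*/14, job_D:*/12, job_E:*/9}
Op 10: register job_B */10 -> active={job_A:*/14, job_B:*/10, job_C:*/14, job_D:*/12, job_E:*/9}
Op 11: unregister job_B -> active={job_A:*/14, job_C:*/14, job_D:*/12, job_E:*/9}
Final interval of job_A = 14
Next fire of job_A after T=166: (166//14+1)*14 = 168

Answer: interval=14 next_fire=168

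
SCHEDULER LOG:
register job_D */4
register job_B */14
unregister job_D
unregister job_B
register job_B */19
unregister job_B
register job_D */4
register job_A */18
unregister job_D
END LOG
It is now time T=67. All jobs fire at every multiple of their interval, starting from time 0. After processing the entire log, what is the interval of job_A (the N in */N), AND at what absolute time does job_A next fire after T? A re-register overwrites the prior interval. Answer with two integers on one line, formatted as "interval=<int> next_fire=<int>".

Answer: interval=18 next_fire=72

Derivation:
Op 1: register job_D */4 -> active={job_D:*/4}
Op 2: register job_B */14 -> active={job_B:*/14, job_D:*/4}
Op 3: unregister job_D -> active={job_B:*/14}
Op 4: unregister job_B -> active={}
Op 5: register job_B */19 -> active={job_B:*/19}
Op 6: unregister job_B -> active={}
Op 7: register job_D */4 -> active={job_D:*/4}
Op 8: register job_A */18 -> active={job_A:*/18, job_D:*/4}
Op 9: unregister job_D -> active={job_A:*/18}
Final interval of job_A = 18
Next fire of job_A after T=67: (67//18+1)*18 = 72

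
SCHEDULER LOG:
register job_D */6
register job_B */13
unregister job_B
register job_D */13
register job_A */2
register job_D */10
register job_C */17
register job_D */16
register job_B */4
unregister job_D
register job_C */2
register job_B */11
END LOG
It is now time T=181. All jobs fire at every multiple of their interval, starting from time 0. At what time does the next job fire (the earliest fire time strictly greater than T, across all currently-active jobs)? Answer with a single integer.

Op 1: register job_D */6 -> active={job_D:*/6}
Op 2: register job_B */13 -> active={job_B:*/13, job_D:*/6}
Op 3: unregister job_B -> active={job_D:*/6}
Op 4: register job_D */13 -> active={job_D:*/13}
Op 5: register job_A */2 -> active={job_A:*/2, job_D:*/13}
Op 6: register job_D */10 -> active={job_A:*/2, job_D:*/10}
Op 7: register job_C */17 -> active={job_A:*/2, job_C:*/17, job_D:*/10}
Op 8: register job_D */16 -> active={job_A:*/2, job_C:*/17, job_D:*/16}
Op 9: register job_B */4 -> active={job_A:*/2, job_B:*/4, job_C:*/17, job_D:*/16}
Op 10: unregister job_D -> active={job_A:*/2, job_B:*/4, job_C:*/17}
Op 11: register job_C */2 -> active={job_A:*/2, job_B:*/4, job_C:*/2}
Op 12: register job_B */11 -> active={job_A:*/2, job_B:*/11, job_C:*/2}
  job_A: interval 2, next fire after T=181 is 182
  job_B: interval 11, next fire after T=181 is 187
  job_C: interval 2, next fire after T=181 is 182
Earliest fire time = 182 (job job_A)

Answer: 182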